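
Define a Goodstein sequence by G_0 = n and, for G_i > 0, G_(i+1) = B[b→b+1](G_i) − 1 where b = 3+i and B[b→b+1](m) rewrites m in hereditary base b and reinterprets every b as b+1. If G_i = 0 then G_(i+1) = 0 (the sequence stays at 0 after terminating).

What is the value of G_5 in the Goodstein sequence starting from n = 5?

G_0=5  [base 3] 3 + 2  →[3↦4]→  4 + 2 = 6  −1 ⇒ G_1=5
G_1=5  [base 4] 4 + 1  →[4↦5]→  5 + 1 = 6  −1 ⇒ G_2=5
G_2=5  [base 5] 5  →[5↦6]→  6 = 6  −1 ⇒ G_3=5
G_3=5  [base 6] 5  →[6↦7]→  5 = 5  −1 ⇒ G_4=4
G_4=4  [base 7] 4  →[7↦8]→  4 = 4  −1 ⇒ G_5=3
G_5=3  [base 8] 3  →[8↦9]→  3 = 3  −1 ⇒ G_6=2

3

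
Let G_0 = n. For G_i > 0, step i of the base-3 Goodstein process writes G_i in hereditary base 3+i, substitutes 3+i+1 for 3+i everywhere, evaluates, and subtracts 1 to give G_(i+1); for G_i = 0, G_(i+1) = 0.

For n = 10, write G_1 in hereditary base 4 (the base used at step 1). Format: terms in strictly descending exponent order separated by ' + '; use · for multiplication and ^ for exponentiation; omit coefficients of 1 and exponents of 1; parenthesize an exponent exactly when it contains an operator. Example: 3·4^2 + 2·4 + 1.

step 0: 10 = 3^2 + 1; sub 4 for 3: 4^2 + 1; = 17; G_1 = 17−1 = 16
step 1: 16 = 4^2; sub 5 for 4: 5^2; = 25; G_2 = 25−1 = 24

4^2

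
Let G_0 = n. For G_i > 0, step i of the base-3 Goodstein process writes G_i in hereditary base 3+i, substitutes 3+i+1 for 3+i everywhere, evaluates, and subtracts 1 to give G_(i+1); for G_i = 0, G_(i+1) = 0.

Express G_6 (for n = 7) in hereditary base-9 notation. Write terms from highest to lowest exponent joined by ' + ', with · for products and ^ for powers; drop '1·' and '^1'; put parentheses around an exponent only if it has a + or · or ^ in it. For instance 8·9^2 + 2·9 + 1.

9

base 3: 7 = 2·3 + 1; at 4: 2·4 + 1 = 9; next = 8
base 4: 8 = 2·4; at 5: 2·5 = 10; next = 9
base 5: 9 = 5 + 4; at 6: 6 + 4 = 10; next = 9
base 6: 9 = 6 + 3; at 7: 7 + 3 = 10; next = 9
base 7: 9 = 7 + 2; at 8: 8 + 2 = 10; next = 9
base 8: 9 = 8 + 1; at 9: 9 + 1 = 10; next = 9
base 9: 9 = 9; at 10: 10 = 10; next = 9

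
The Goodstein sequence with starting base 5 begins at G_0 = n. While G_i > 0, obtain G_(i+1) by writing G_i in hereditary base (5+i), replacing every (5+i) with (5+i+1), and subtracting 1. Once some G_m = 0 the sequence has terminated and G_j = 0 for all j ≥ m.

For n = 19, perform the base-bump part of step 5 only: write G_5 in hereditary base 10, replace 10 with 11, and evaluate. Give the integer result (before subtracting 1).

G_0 = 19. HB_5(19) = 3·5 + 4. Bump = 22. G_1 = 21.
G_1 = 21. HB_6(21) = 3·6 + 3. Bump = 24. G_2 = 23.
G_2 = 23. HB_7(23) = 3·7 + 2. Bump = 26. G_3 = 25.
G_3 = 25. HB_8(25) = 3·8 + 1. Bump = 28. G_4 = 27.
G_4 = 27. HB_9(27) = 3·9. Bump = 30. G_5 = 29.

31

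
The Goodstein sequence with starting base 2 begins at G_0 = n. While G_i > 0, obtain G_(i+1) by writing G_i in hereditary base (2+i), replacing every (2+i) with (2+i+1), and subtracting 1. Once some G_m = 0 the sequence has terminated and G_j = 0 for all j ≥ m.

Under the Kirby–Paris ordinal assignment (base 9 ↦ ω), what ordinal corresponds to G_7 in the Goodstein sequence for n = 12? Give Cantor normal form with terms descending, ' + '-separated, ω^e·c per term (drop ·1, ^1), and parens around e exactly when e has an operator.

ω^(ω + 1) + ω^2·2 + ω + 2

step 0: 12 = 2^(2 + 1) + 2^2; sub 3 for 2: 3^(3 + 1) + 3^3; = 108; G_1 = 108−1 = 107
step 1: 107 = 3^(3 + 1) + 2·3^2 + 2·3 + 2; sub 4 for 3: 4^(4 + 1) + 2·4^2 + 2·4 + 2; = 1066; G_2 = 1066−1 = 1065
step 2: 1065 = 4^(4 + 1) + 2·4^2 + 2·4 + 1; sub 5 for 4: 5^(5 + 1) + 2·5^2 + 2·5 + 1; = 15686; G_3 = 15686−1 = 15685
step 3: 15685 = 5^(5 + 1) + 2·5^2 + 2·5; sub 6 for 5: 6^(6 + 1) + 2·6^2 + 2·6; = 280020; G_4 = 280020−1 = 280019
step 4: 280019 = 6^(6 + 1) + 2·6^2 + 6 + 5; sub 7 for 6: 7^(7 + 1) + 2·7^2 + 7 + 5; = 5764911; G_5 = 5764911−1 = 5764910
step 5: 5764910 = 7^(7 + 1) + 2·7^2 + 7 + 4; sub 8 for 7: 8^(8 + 1) + 2·8^2 + 8 + 4; = 134217868; G_6 = 134217868−1 = 134217867
step 6: 134217867 = 8^(8 + 1) + 2·8^2 + 8 + 3; sub 9 for 8: 9^(9 + 1) + 2·9^2 + 9 + 3; = 3486784575; G_7 = 3486784575−1 = 3486784574
step 7: 3486784574 = 9^(9 + 1) + 2·9^2 + 9 + 2; sub 10 for 9: 10^(10 + 1) + 2·10^2 + 10 + 2; = 100000000212; G_8 = 100000000212−1 = 100000000211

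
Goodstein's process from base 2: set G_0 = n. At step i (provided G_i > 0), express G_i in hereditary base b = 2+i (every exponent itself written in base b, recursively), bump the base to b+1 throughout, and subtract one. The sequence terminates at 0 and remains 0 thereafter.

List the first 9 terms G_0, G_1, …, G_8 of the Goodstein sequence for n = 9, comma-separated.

9 —HB2→ 2^(2 + 1) + 1 —bump→ 3^(3 + 1) + 1 = 82 —(−1)→ 81
81 —HB3→ 3^(3 + 1) —bump→ 4^(4 + 1) = 1024 —(−1)→ 1023
1023 —HB4→ 3·4^4 + 3·4^3 + 3·4^2 + 3·4 + 3 —bump→ 3·5^5 + 3·5^3 + 3·5^2 + 3·5 + 3 = 9843 —(−1)→ 9842
9842 —HB5→ 3·5^5 + 3·5^3 + 3·5^2 + 3·5 + 2 —bump→ 3·6^6 + 3·6^3 + 3·6^2 + 3·6 + 2 = 140744 —(−1)→ 140743
140743 —HB6→ 3·6^6 + 3·6^3 + 3·6^2 + 3·6 + 1 —bump→ 3·7^7 + 3·7^3 + 3·7^2 + 3·7 + 1 = 2471827 —(−1)→ 2471826
2471826 —HB7→ 3·7^7 + 3·7^3 + 3·7^2 + 3·7 —bump→ 3·8^8 + 3·8^3 + 3·8^2 + 3·8 = 50333400 —(−1)→ 50333399
50333399 —HB8→ 3·8^8 + 3·8^3 + 3·8^2 + 2·8 + 7 —bump→ 3·9^9 + 3·9^3 + 3·9^2 + 2·9 + 7 = 1162263922 —(−1)→ 1162263921
1162263921 —HB9→ 3·9^9 + 3·9^3 + 3·9^2 + 2·9 + 6 —bump→ 3·10^10 + 3·10^3 + 3·10^2 + 2·10 + 6 = 30000003326 —(−1)→ 30000003325

9, 81, 1023, 9842, 140743, 2471826, 50333399, 1162263921, 30000003325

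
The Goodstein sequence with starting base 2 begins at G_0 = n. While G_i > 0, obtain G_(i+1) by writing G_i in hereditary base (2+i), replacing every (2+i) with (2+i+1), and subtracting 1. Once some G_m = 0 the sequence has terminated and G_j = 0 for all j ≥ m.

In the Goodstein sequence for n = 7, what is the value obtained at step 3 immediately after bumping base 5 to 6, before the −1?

46658

i=0: 7 = 2^2 + 2 + 1 (b=2); 2→3: 3^3 + 3 + 1 = 31; 31−1 = 30
i=1: 30 = 3^3 + 3 (b=3); 3→4: 4^4 + 4 = 260; 260−1 = 259
i=2: 259 = 4^4 + 3 (b=4); 4→5: 5^5 + 3 = 3128; 3128−1 = 3127
i=3: 3127 = 5^5 + 2 (b=5); 5→6: 6^6 + 2 = 46658; 46658−1 = 46657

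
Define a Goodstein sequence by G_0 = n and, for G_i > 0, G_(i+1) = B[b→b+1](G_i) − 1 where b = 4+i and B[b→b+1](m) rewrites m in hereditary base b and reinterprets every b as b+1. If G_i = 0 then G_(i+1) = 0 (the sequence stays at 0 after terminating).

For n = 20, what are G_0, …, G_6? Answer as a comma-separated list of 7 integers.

step 0: 20 = 4^2 + 4; sub 5 for 4: 5^2 + 5; = 30; G_1 = 30−1 = 29
step 1: 29 = 5^2 + 4; sub 6 for 5: 6^2 + 4; = 40; G_2 = 40−1 = 39
step 2: 39 = 6^2 + 3; sub 7 for 6: 7^2 + 3; = 52; G_3 = 52−1 = 51
step 3: 51 = 7^2 + 2; sub 8 for 7: 8^2 + 2; = 66; G_4 = 66−1 = 65
step 4: 65 = 8^2 + 1; sub 9 for 8: 9^2 + 1; = 82; G_5 = 82−1 = 81
step 5: 81 = 9^2; sub 10 for 9: 10^2; = 100; G_6 = 100−1 = 99

20, 29, 39, 51, 65, 81, 99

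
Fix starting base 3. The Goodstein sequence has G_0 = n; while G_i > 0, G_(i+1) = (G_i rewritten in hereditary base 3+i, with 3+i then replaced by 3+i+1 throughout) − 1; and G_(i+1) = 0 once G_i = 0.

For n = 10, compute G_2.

step 0: 10 = 3^2 + 1; sub 4 for 3: 4^2 + 1; = 17; G_1 = 17−1 = 16
step 1: 16 = 4^2; sub 5 for 4: 5^2; = 25; G_2 = 25−1 = 24
step 2: 24 = 4·5 + 4; sub 6 for 5: 4·6 + 4; = 28; G_3 = 28−1 = 27

24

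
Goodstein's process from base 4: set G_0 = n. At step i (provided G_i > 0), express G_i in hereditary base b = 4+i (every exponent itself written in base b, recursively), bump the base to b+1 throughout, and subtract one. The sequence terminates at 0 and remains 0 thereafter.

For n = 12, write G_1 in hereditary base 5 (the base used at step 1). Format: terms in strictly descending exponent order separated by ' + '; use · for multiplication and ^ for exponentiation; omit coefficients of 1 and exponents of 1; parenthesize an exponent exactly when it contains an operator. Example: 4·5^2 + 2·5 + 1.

2·5 + 4

G_0=12  [base 4] 3·4  →[4↦5]→  3·5 = 15  −1 ⇒ G_1=14
G_1=14  [base 5] 2·5 + 4  →[5↦6]→  2·6 + 4 = 16  −1 ⇒ G_2=15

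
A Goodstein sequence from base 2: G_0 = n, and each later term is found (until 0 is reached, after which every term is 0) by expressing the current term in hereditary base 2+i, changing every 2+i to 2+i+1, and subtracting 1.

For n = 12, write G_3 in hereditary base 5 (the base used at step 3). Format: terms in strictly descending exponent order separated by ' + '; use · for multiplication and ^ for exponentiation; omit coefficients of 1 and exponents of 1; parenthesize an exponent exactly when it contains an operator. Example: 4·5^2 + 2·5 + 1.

5^(5 + 1) + 2·5^2 + 2·5

(0) 12|_2 = 2^(2 + 1) + 2^2 ↦ 3^(3 + 1) + 3^3|_3 = 108 ⇒ 107
(1) 107|_3 = 3^(3 + 1) + 2·3^2 + 2·3 + 2 ↦ 4^(4 + 1) + 2·4^2 + 2·4 + 2|_4 = 1066 ⇒ 1065
(2) 1065|_4 = 4^(4 + 1) + 2·4^2 + 2·4 + 1 ↦ 5^(5 + 1) + 2·5^2 + 2·5 + 1|_5 = 15686 ⇒ 15685
(3) 15685|_5 = 5^(5 + 1) + 2·5^2 + 2·5 ↦ 6^(6 + 1) + 2·6^2 + 2·6|_6 = 280020 ⇒ 280019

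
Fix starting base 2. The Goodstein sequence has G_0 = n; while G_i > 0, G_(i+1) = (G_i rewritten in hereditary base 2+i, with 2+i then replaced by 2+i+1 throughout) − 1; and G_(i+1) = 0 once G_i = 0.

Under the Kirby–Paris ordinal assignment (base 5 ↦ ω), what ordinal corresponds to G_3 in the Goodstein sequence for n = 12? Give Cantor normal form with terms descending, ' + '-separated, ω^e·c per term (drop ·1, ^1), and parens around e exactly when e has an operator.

i=0: 12 = 2^(2 + 1) + 2^2 (b=2); 2→3: 3^(3 + 1) + 3^3 = 108; 108−1 = 107
i=1: 107 = 3^(3 + 1) + 2·3^2 + 2·3 + 2 (b=3); 3→4: 4^(4 + 1) + 2·4^2 + 2·4 + 2 = 1066; 1066−1 = 1065
i=2: 1065 = 4^(4 + 1) + 2·4^2 + 2·4 + 1 (b=4); 4→5: 5^(5 + 1) + 2·5^2 + 2·5 + 1 = 15686; 15686−1 = 15685
i=3: 15685 = 5^(5 + 1) + 2·5^2 + 2·5 (b=5); 5→6: 6^(6 + 1) + 2·6^2 + 2·6 = 280020; 280020−1 = 280019

ω^(ω + 1) + ω^2·2 + ω·2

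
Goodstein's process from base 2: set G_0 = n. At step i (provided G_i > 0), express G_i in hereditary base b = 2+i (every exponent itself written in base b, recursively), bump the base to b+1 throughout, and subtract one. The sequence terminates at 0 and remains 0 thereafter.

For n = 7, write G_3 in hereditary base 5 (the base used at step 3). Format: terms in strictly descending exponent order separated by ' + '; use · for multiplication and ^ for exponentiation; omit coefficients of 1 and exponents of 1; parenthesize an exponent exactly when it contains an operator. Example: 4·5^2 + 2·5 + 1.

i=0: 7 = 2^2 + 2 + 1 (b=2); 2→3: 3^3 + 3 + 1 = 31; 31−1 = 30
i=1: 30 = 3^3 + 3 (b=3); 3→4: 4^4 + 4 = 260; 260−1 = 259
i=2: 259 = 4^4 + 3 (b=4); 4→5: 5^5 + 3 = 3128; 3128−1 = 3127

5^5 + 2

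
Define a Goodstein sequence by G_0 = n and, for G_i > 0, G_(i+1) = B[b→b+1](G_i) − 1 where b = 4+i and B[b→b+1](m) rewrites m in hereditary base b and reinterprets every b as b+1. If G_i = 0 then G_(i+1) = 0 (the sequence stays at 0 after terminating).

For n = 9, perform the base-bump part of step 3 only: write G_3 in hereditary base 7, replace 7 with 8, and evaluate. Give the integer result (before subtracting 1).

[0] 9 ≡ 2·4 + 1 (base 4). Lift 5: 11. −1: 10.
[1] 10 ≡ 2·5 (base 5). Lift 6: 12. −1: 11.
[2] 11 ≡ 6 + 5 (base 6). Lift 7: 12. −1: 11.
[3] 11 ≡ 7 + 4 (base 7). Lift 8: 12. −1: 11.

12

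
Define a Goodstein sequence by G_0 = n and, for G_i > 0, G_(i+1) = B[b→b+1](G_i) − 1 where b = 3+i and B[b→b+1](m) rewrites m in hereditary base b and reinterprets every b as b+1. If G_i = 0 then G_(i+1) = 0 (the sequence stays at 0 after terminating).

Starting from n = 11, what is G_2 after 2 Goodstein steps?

[0] 11 ≡ 3^2 + 2 (base 3). Lift 4: 18. −1: 17.
[1] 17 ≡ 4^2 + 1 (base 4). Lift 5: 26. −1: 25.
[2] 25 ≡ 5^2 (base 5). Lift 6: 36. −1: 35.

25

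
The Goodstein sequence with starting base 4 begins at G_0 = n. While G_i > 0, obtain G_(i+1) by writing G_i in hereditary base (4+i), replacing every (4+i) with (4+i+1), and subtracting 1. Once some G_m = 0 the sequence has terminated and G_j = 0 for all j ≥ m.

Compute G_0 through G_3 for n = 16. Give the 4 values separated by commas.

16 —HB4→ 4^2 —bump→ 5^2 = 25 —(−1)→ 24
24 —HB5→ 4·5 + 4 —bump→ 4·6 + 4 = 28 —(−1)→ 27
27 —HB6→ 4·6 + 3 —bump→ 4·7 + 3 = 31 —(−1)→ 30

16, 24, 27, 30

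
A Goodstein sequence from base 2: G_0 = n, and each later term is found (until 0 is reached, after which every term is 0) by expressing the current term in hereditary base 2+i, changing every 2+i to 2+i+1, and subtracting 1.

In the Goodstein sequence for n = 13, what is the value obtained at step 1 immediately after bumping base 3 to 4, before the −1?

1280

13 —HB2→ 2^(2 + 1) + 2^2 + 1 —bump→ 3^(3 + 1) + 3^3 + 1 = 109 —(−1)→ 108
108 —HB3→ 3^(3 + 1) + 3^3 —bump→ 4^(4 + 1) + 4^4 = 1280 —(−1)→ 1279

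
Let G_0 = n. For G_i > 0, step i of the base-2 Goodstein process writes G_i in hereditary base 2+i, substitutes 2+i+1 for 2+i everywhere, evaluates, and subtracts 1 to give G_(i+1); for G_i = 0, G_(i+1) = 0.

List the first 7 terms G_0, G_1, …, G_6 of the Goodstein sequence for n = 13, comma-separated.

G_0=13  [base 2] 2^(2 + 1) + 2^2 + 1  →[2↦3]→  3^(3 + 1) + 3^3 + 1 = 109  −1 ⇒ G_1=108
G_1=108  [base 3] 3^(3 + 1) + 3^3  →[3↦4]→  4^(4 + 1) + 4^4 = 1280  −1 ⇒ G_2=1279
G_2=1279  [base 4] 4^(4 + 1) + 3·4^3 + 3·4^2 + 3·4 + 3  →[4↦5]→  5^(5 + 1) + 3·5^3 + 3·5^2 + 3·5 + 3 = 16093  −1 ⇒ G_3=16092
G_3=16092  [base 5] 5^(5 + 1) + 3·5^3 + 3·5^2 + 3·5 + 2  →[5↦6]→  6^(6 + 1) + 3·6^3 + 3·6^2 + 3·6 + 2 = 280712  −1 ⇒ G_4=280711
G_4=280711  [base 6] 6^(6 + 1) + 3·6^3 + 3·6^2 + 3·6 + 1  →[6↦7]→  7^(7 + 1) + 3·7^3 + 3·7^2 + 3·7 + 1 = 5765999  −1 ⇒ G_5=5765998
G_5=5765998  [base 7] 7^(7 + 1) + 3·7^3 + 3·7^2 + 3·7  →[7↦8]→  8^(8 + 1) + 3·8^3 + 3·8^2 + 3·8 = 134219480  −1 ⇒ G_6=134219479

13, 108, 1279, 16092, 280711, 5765998, 134219479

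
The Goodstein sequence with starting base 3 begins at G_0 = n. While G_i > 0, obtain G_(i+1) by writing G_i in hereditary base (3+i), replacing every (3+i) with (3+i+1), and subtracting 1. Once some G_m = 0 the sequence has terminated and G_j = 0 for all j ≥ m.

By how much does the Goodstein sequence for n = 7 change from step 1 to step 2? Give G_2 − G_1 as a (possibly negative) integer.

1

(0) 7|_3 = 2·3 + 1 ↦ 2·4 + 1|_4 = 9 ⇒ 8
(1) 8|_4 = 2·4 ↦ 2·5|_5 = 10 ⇒ 9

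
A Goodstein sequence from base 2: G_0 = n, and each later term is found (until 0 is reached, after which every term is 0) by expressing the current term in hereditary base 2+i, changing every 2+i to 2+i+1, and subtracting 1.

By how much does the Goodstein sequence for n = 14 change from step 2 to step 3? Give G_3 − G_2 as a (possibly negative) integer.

17469

G_0=14  [base 2] 2^(2 + 1) + 2^2 + 2  →[2↦3]→  3^(3 + 1) + 3^3 + 3 = 111  −1 ⇒ G_1=110
G_1=110  [base 3] 3^(3 + 1) + 3^3 + 2  →[3↦4]→  4^(4 + 1) + 4^4 + 2 = 1282  −1 ⇒ G_2=1281
G_2=1281  [base 4] 4^(4 + 1) + 4^4 + 1  →[4↦5]→  5^(5 + 1) + 5^5 + 1 = 18751  −1 ⇒ G_3=18750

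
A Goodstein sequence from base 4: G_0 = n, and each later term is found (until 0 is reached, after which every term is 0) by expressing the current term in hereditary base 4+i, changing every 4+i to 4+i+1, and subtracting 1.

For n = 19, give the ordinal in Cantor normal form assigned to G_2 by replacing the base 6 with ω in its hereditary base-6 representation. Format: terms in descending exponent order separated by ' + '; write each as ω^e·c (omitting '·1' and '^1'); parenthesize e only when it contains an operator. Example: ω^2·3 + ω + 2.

ω^2 + 1

base 4: 19 = 4^2 + 3; at 5: 5^2 + 3 = 28; next = 27
base 5: 27 = 5^2 + 2; at 6: 6^2 + 2 = 38; next = 37
base 6: 37 = 6^2 + 1; at 7: 7^2 + 1 = 50; next = 49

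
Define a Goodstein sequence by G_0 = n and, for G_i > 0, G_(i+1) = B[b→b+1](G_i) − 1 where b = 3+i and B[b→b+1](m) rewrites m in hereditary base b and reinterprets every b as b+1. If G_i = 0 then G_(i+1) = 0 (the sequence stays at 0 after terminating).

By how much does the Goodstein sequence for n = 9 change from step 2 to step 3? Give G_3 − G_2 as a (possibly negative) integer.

step 0: 9 = 3^2; sub 4 for 3: 4^2; = 16; G_1 = 16−1 = 15
step 1: 15 = 3·4 + 3; sub 5 for 4: 3·5 + 3; = 18; G_2 = 18−1 = 17
step 2: 17 = 3·5 + 2; sub 6 for 5: 3·6 + 2; = 20; G_3 = 20−1 = 19

2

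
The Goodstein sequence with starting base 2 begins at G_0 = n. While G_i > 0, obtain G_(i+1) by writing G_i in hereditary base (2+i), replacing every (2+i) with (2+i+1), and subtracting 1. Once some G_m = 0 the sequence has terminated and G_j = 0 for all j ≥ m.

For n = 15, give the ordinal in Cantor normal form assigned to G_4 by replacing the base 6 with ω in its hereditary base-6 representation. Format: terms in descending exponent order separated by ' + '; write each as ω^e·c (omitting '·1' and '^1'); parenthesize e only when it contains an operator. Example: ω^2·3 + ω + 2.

ω^(ω + 1) + ω^ω + 1

15 —HB2→ 2^(2 + 1) + 2^2 + 2 + 1 —bump→ 3^(3 + 1) + 3^3 + 3 + 1 = 112 —(−1)→ 111
111 —HB3→ 3^(3 + 1) + 3^3 + 3 —bump→ 4^(4 + 1) + 4^4 + 4 = 1284 —(−1)→ 1283
1283 —HB4→ 4^(4 + 1) + 4^4 + 3 —bump→ 5^(5 + 1) + 5^5 + 3 = 18753 —(−1)→ 18752
18752 —HB5→ 5^(5 + 1) + 5^5 + 2 —bump→ 6^(6 + 1) + 6^6 + 2 = 326594 —(−1)→ 326593
326593 —HB6→ 6^(6 + 1) + 6^6 + 1 —bump→ 7^(7 + 1) + 7^7 + 1 = 6588345 —(−1)→ 6588344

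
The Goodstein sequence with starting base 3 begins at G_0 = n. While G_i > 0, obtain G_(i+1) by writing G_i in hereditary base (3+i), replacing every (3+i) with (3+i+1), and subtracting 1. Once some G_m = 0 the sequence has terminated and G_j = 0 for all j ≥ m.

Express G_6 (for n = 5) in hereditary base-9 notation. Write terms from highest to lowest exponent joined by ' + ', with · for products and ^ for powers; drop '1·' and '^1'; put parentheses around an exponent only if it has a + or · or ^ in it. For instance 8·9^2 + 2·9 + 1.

2

base 3: 5 = 3 + 2; at 4: 4 + 2 = 6; next = 5
base 4: 5 = 4 + 1; at 5: 5 + 1 = 6; next = 5
base 5: 5 = 5; at 6: 6 = 6; next = 5
base 6: 5 = 5; at 7: 5 = 5; next = 4
base 7: 4 = 4; at 8: 4 = 4; next = 3
base 8: 3 = 3; at 9: 3 = 3; next = 2
base 9: 2 = 2; at 10: 2 = 2; next = 1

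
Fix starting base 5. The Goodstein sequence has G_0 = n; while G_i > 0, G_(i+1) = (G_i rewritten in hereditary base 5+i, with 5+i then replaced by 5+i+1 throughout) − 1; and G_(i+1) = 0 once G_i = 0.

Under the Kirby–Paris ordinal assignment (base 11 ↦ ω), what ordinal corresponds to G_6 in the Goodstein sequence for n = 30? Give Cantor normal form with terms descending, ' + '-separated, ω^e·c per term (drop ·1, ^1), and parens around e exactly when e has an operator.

[0] 30 ≡ 5^2 + 5 (base 5). Lift 6: 42. −1: 41.
[1] 41 ≡ 6^2 + 5 (base 6). Lift 7: 54. −1: 53.
[2] 53 ≡ 7^2 + 4 (base 7). Lift 8: 68. −1: 67.
[3] 67 ≡ 8^2 + 3 (base 8). Lift 9: 84. −1: 83.
[4] 83 ≡ 9^2 + 2 (base 9). Lift 10: 102. −1: 101.
[5] 101 ≡ 10^2 + 1 (base 10). Lift 11: 122. −1: 121.
[6] 121 ≡ 11^2 (base 11). Lift 12: 144. −1: 143.

ω^2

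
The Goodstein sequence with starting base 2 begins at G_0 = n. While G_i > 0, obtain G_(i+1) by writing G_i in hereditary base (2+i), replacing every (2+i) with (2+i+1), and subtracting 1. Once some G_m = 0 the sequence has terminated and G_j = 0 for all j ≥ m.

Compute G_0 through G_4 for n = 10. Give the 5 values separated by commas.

base 2: 10 = 2^(2 + 1) + 2; at 3: 3^(3 + 1) + 3 = 84; next = 83
base 3: 83 = 3^(3 + 1) + 2; at 4: 4^(4 + 1) + 2 = 1026; next = 1025
base 4: 1025 = 4^(4 + 1) + 1; at 5: 5^(5 + 1) + 1 = 15626; next = 15625
base 5: 15625 = 5^(5 + 1); at 6: 6^(6 + 1) = 279936; next = 279935

10, 83, 1025, 15625, 279935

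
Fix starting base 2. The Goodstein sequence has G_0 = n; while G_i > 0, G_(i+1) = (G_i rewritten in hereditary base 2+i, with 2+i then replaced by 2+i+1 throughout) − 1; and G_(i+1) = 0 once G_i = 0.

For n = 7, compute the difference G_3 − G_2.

base 2: 7 = 2^2 + 2 + 1; at 3: 3^3 + 3 + 1 = 31; next = 30
base 3: 30 = 3^3 + 3; at 4: 4^4 + 4 = 260; next = 259
base 4: 259 = 4^4 + 3; at 5: 5^5 + 3 = 3128; next = 3127

2868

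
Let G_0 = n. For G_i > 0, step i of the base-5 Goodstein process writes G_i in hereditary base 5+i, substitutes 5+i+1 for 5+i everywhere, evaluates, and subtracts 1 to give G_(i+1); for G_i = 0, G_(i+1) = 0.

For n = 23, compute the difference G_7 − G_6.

G_0 = 23. HB_5(23) = 4·5 + 3. Bump = 27. G_1 = 26.
G_1 = 26. HB_6(26) = 4·6 + 2. Bump = 30. G_2 = 29.
G_2 = 29. HB_7(29) = 4·7 + 1. Bump = 33. G_3 = 32.
G_3 = 32. HB_8(32) = 4·8. Bump = 36. G_4 = 35.
G_4 = 35. HB_9(35) = 3·9 + 8. Bump = 38. G_5 = 37.
G_5 = 37. HB_10(37) = 3·10 + 7. Bump = 40. G_6 = 39.
G_6 = 39. HB_11(39) = 3·11 + 6. Bump = 42. G_7 = 41.

2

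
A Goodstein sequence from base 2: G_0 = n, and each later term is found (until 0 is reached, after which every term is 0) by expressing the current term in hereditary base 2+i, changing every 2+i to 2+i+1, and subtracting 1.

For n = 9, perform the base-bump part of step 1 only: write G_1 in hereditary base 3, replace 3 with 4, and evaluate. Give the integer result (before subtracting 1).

i=0: 9 = 2^(2 + 1) + 1 (b=2); 2→3: 3^(3 + 1) + 1 = 82; 82−1 = 81
i=1: 81 = 3^(3 + 1) (b=3); 3→4: 4^(4 + 1) = 1024; 1024−1 = 1023

1024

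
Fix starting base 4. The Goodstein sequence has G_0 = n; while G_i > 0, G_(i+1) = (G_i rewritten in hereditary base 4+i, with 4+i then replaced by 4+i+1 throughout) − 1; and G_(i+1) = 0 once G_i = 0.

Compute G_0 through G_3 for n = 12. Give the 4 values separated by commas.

12, 14, 15, 16

step 0: 12 = 3·4; sub 5 for 4: 3·5; = 15; G_1 = 15−1 = 14
step 1: 14 = 2·5 + 4; sub 6 for 5: 2·6 + 4; = 16; G_2 = 16−1 = 15
step 2: 15 = 2·6 + 3; sub 7 for 6: 2·7 + 3; = 17; G_3 = 17−1 = 16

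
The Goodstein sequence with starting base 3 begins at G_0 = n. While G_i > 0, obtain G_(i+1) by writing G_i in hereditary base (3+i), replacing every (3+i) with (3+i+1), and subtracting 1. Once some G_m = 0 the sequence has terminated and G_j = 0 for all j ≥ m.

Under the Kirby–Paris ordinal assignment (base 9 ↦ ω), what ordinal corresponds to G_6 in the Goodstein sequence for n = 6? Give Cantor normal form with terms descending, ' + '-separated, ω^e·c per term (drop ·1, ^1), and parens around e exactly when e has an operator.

6

(0) 6|_3 = 2·3 ↦ 2·4|_4 = 8 ⇒ 7
(1) 7|_4 = 4 + 3 ↦ 5 + 3|_5 = 8 ⇒ 7
(2) 7|_5 = 5 + 2 ↦ 6 + 2|_6 = 8 ⇒ 7
(3) 7|_6 = 6 + 1 ↦ 7 + 1|_7 = 8 ⇒ 7
(4) 7|_7 = 7 ↦ 8|_8 = 8 ⇒ 7
(5) 7|_8 = 7 ↦ 7|_9 = 7 ⇒ 6
(6) 6|_9 = 6 ↦ 6|_10 = 6 ⇒ 5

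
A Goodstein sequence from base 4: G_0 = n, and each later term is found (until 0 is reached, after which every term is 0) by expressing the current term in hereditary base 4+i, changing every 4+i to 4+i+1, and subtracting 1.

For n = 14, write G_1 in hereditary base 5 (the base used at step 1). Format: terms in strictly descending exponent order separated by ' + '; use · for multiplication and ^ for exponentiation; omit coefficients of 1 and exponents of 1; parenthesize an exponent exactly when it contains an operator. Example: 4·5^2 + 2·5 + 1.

i=0: 14 = 3·4 + 2 (b=4); 4→5: 3·5 + 2 = 17; 17−1 = 16
i=1: 16 = 3·5 + 1 (b=5); 5→6: 3·6 + 1 = 19; 19−1 = 18

3·5 + 1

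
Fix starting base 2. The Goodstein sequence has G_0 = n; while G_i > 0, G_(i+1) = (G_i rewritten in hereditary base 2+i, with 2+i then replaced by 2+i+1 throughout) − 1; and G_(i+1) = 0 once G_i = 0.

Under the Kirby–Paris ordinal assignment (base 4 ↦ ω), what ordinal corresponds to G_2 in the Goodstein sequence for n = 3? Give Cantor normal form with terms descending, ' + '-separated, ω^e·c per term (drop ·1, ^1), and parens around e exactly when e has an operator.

step 0: 3 = 2 + 1; sub 3 for 2: 3 + 1; = 4; G_1 = 4−1 = 3
step 1: 3 = 3; sub 4 for 3: 4; = 4; G_2 = 4−1 = 3
step 2: 3 = 3; sub 5 for 4: 3; = 3; G_3 = 3−1 = 2

3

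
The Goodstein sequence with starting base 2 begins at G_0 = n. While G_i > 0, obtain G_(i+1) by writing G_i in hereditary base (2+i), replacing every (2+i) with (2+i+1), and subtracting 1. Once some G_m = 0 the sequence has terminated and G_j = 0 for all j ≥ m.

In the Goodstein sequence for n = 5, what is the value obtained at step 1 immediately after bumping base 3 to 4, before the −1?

256

[0] 5 ≡ 2^2 + 1 (base 2). Lift 3: 28. −1: 27.
[1] 27 ≡ 3^3 (base 3). Lift 4: 256. −1: 255.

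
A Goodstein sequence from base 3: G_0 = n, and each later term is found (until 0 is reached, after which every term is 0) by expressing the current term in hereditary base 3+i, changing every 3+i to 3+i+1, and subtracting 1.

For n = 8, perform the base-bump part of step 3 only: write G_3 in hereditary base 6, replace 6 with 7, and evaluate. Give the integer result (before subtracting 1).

12

base 3: 8 = 2·3 + 2; at 4: 2·4 + 2 = 10; next = 9
base 4: 9 = 2·4 + 1; at 5: 2·5 + 1 = 11; next = 10
base 5: 10 = 2·5; at 6: 2·6 = 12; next = 11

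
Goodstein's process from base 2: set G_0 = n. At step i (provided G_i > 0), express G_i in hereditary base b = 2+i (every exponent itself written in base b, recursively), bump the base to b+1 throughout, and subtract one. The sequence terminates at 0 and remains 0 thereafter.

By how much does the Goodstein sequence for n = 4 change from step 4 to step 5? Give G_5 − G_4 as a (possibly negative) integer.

base 2: 4 = 2^2; at 3: 3^3 = 27; next = 26
base 3: 26 = 2·3^2 + 2·3 + 2; at 4: 2·4^2 + 2·4 + 2 = 42; next = 41
base 4: 41 = 2·4^2 + 2·4 + 1; at 5: 2·5^2 + 2·5 + 1 = 61; next = 60
base 5: 60 = 2·5^2 + 2·5; at 6: 2·6^2 + 2·6 = 84; next = 83
base 6: 83 = 2·6^2 + 6 + 5; at 7: 2·7^2 + 7 + 5 = 110; next = 109

26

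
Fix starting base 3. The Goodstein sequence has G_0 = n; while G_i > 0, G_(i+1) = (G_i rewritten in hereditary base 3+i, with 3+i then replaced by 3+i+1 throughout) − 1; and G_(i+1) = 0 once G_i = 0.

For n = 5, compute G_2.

[0] 5 ≡ 3 + 2 (base 3). Lift 4: 6. −1: 5.
[1] 5 ≡ 4 + 1 (base 4). Lift 5: 6. −1: 5.
[2] 5 ≡ 5 (base 5). Lift 6: 6. −1: 5.

5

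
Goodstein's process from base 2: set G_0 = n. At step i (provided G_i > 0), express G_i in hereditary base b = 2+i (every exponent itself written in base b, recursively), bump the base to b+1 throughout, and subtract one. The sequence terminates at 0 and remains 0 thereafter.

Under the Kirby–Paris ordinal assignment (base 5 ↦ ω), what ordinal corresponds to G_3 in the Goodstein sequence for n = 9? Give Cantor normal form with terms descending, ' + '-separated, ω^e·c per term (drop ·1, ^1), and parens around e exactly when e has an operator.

ω^ω·3 + ω^3·3 + ω^2·3 + ω·3 + 2

(0) 9|_2 = 2^(2 + 1) + 1 ↦ 3^(3 + 1) + 1|_3 = 82 ⇒ 81
(1) 81|_3 = 3^(3 + 1) ↦ 4^(4 + 1)|_4 = 1024 ⇒ 1023
(2) 1023|_4 = 3·4^4 + 3·4^3 + 3·4^2 + 3·4 + 3 ↦ 3·5^5 + 3·5^3 + 3·5^2 + 3·5 + 3|_5 = 9843 ⇒ 9842
(3) 9842|_5 = 3·5^5 + 3·5^3 + 3·5^2 + 3·5 + 2 ↦ 3·6^6 + 3·6^3 + 3·6^2 + 3·6 + 2|_6 = 140744 ⇒ 140743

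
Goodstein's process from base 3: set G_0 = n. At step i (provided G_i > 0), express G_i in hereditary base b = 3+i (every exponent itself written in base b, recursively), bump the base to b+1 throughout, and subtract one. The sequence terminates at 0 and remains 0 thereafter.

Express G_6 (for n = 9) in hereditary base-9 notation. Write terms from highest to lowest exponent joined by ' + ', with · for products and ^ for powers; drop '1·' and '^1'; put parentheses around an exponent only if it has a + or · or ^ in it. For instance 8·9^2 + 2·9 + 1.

base 3: 9 = 3^2; at 4: 4^2 = 16; next = 15
base 4: 15 = 3·4 + 3; at 5: 3·5 + 3 = 18; next = 17
base 5: 17 = 3·5 + 2; at 6: 3·6 + 2 = 20; next = 19
base 6: 19 = 3·6 + 1; at 7: 3·7 + 1 = 22; next = 21
base 7: 21 = 3·7; at 8: 3·8 = 24; next = 23
base 8: 23 = 2·8 + 7; at 9: 2·9 + 7 = 25; next = 24

2·9 + 6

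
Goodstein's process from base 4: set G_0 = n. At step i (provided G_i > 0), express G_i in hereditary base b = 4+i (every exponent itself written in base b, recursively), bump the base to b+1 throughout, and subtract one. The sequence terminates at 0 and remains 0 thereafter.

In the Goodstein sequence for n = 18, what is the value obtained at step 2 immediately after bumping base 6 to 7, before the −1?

49

[0] 18 ≡ 4^2 + 2 (base 4). Lift 5: 27. −1: 26.
[1] 26 ≡ 5^2 + 1 (base 5). Lift 6: 37. −1: 36.
[2] 36 ≡ 6^2 (base 6). Lift 7: 49. −1: 48.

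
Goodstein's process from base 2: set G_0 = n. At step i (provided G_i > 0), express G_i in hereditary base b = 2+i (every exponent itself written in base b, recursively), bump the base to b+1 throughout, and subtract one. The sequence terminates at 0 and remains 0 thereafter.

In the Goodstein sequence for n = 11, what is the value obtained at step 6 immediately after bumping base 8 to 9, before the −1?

i=0: 11 = 2^(2 + 1) + 2 + 1 (b=2); 2→3: 3^(3 + 1) + 3 + 1 = 85; 85−1 = 84
i=1: 84 = 3^(3 + 1) + 3 (b=3); 3→4: 4^(4 + 1) + 4 = 1028; 1028−1 = 1027
i=2: 1027 = 4^(4 + 1) + 3 (b=4); 4→5: 5^(5 + 1) + 3 = 15628; 15628−1 = 15627
i=3: 15627 = 5^(5 + 1) + 2 (b=5); 5→6: 6^(6 + 1) + 2 = 279938; 279938−1 = 279937
i=4: 279937 = 6^(6 + 1) + 1 (b=6); 6→7: 7^(7 + 1) + 1 = 5764802; 5764802−1 = 5764801
i=5: 5764801 = 7^(7 + 1) (b=7); 7→8: 8^(8 + 1) = 134217728; 134217728−1 = 134217727
i=6: 134217727 = 7·8^8 + 7·8^7 + 7·8^6 + 7·8^5 + 7·8^4 + 7·8^3 + 7·8^2 + 7·8 + 7 (b=8); 8→9: 7·9^9 + 7·9^7 + 7·9^6 + 7·9^5 + 7·9^4 + 7·9^3 + 7·9^2 + 7·9 + 7 = 2749609303; 2749609303−1 = 2749609302

2749609303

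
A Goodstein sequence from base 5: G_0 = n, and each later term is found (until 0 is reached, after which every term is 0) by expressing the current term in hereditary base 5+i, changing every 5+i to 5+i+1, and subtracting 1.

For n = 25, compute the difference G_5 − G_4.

4

G_0=25  [base 5] 5^2  →[5↦6]→  6^2 = 36  −1 ⇒ G_1=35
G_1=35  [base 6] 5·6 + 5  →[6↦7]→  5·7 + 5 = 40  −1 ⇒ G_2=39
G_2=39  [base 7] 5·7 + 4  →[7↦8]→  5·8 + 4 = 44  −1 ⇒ G_3=43
G_3=43  [base 8] 5·8 + 3  →[8↦9]→  5·9 + 3 = 48  −1 ⇒ G_4=47
G_4=47  [base 9] 5·9 + 2  →[9↦10]→  5·10 + 2 = 52  −1 ⇒ G_5=51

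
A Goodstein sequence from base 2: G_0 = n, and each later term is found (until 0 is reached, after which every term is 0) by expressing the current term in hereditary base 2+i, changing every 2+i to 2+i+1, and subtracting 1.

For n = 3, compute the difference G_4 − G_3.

base 2: 3 = 2 + 1; at 3: 3 + 1 = 4; next = 3
base 3: 3 = 3; at 4: 4 = 4; next = 3
base 4: 3 = 3; at 5: 3 = 3; next = 2
base 5: 2 = 2; at 6: 2 = 2; next = 1

-1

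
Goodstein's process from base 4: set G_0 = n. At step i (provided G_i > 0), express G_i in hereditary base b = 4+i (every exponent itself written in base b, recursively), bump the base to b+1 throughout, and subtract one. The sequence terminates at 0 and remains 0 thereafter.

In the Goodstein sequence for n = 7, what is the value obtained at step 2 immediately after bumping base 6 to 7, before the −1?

(0) 7|_4 = 4 + 3 ↦ 5 + 3|_5 = 8 ⇒ 7
(1) 7|_5 = 5 + 2 ↦ 6 + 2|_6 = 8 ⇒ 7
(2) 7|_6 = 6 + 1 ↦ 7 + 1|_7 = 8 ⇒ 7

8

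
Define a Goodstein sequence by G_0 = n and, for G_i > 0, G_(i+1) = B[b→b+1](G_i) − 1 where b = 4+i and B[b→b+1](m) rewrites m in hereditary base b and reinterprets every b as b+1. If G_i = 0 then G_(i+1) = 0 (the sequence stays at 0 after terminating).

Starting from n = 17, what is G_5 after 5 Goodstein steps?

G_0=17  [base 4] 4^2 + 1  →[4↦5]→  5^2 + 1 = 26  −1 ⇒ G_1=25
G_1=25  [base 5] 5^2  →[5↦6]→  6^2 = 36  −1 ⇒ G_2=35
G_2=35  [base 6] 5·6 + 5  →[6↦7]→  5·7 + 5 = 40  −1 ⇒ G_3=39
G_3=39  [base 7] 5·7 + 4  →[7↦8]→  5·8 + 4 = 44  −1 ⇒ G_4=43
G_4=43  [base 8] 5·8 + 3  →[8↦9]→  5·9 + 3 = 48  −1 ⇒ G_5=47

47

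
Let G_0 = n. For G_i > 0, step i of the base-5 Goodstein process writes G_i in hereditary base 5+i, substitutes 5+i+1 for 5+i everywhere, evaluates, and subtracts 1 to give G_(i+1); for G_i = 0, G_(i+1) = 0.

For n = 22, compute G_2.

28

base 5: 22 = 4·5 + 2; at 6: 4·6 + 2 = 26; next = 25
base 6: 25 = 4·6 + 1; at 7: 4·7 + 1 = 29; next = 28
base 7: 28 = 4·7; at 8: 4·8 = 32; next = 31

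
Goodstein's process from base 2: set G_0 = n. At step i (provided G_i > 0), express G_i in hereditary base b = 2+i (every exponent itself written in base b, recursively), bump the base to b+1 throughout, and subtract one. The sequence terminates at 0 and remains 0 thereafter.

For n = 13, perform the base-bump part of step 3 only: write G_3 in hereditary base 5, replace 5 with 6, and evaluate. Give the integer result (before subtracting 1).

G_0=13  [base 2] 2^(2 + 1) + 2^2 + 1  →[2↦3]→  3^(3 + 1) + 3^3 + 1 = 109  −1 ⇒ G_1=108
G_1=108  [base 3] 3^(3 + 1) + 3^3  →[3↦4]→  4^(4 + 1) + 4^4 = 1280  −1 ⇒ G_2=1279
G_2=1279  [base 4] 4^(4 + 1) + 3·4^3 + 3·4^2 + 3·4 + 3  →[4↦5]→  5^(5 + 1) + 3·5^3 + 3·5^2 + 3·5 + 3 = 16093  −1 ⇒ G_3=16092
G_3=16092  [base 5] 5^(5 + 1) + 3·5^3 + 3·5^2 + 3·5 + 2  →[5↦6]→  6^(6 + 1) + 3·6^3 + 3·6^2 + 3·6 + 2 = 280712  −1 ⇒ G_4=280711

280712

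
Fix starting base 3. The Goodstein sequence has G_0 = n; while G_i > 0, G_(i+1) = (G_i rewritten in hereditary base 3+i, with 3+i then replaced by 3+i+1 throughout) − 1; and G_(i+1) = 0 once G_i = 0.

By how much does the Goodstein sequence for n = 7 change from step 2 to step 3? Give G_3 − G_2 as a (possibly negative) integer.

0

i=0: 7 = 2·3 + 1 (b=3); 3→4: 2·4 + 1 = 9; 9−1 = 8
i=1: 8 = 2·4 (b=4); 4→5: 2·5 = 10; 10−1 = 9
i=2: 9 = 5 + 4 (b=5); 5→6: 6 + 4 = 10; 10−1 = 9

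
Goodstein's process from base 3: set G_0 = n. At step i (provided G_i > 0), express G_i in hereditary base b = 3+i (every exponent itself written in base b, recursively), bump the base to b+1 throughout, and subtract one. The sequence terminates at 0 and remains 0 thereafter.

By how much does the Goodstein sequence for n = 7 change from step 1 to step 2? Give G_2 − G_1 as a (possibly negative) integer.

1

[0] 7 ≡ 2·3 + 1 (base 3). Lift 4: 9. −1: 8.
[1] 8 ≡ 2·4 (base 4). Lift 5: 10. −1: 9.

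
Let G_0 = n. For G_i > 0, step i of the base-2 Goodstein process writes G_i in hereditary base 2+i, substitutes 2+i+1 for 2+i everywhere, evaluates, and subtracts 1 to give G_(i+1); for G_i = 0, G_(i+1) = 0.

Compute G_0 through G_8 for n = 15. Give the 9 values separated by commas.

15, 111, 1283, 18752, 326593, 6588344, 150994943, 3524450280, 100077777775

G_0 = 15. HB_2(15) = 2^(2 + 1) + 2^2 + 2 + 1. Bump = 112. G_1 = 111.
G_1 = 111. HB_3(111) = 3^(3 + 1) + 3^3 + 3. Bump = 1284. G_2 = 1283.
G_2 = 1283. HB_4(1283) = 4^(4 + 1) + 4^4 + 3. Bump = 18753. G_3 = 18752.
G_3 = 18752. HB_5(18752) = 5^(5 + 1) + 5^5 + 2. Bump = 326594. G_4 = 326593.
G_4 = 326593. HB_6(326593) = 6^(6 + 1) + 6^6 + 1. Bump = 6588345. G_5 = 6588344.
G_5 = 6588344. HB_7(6588344) = 7^(7 + 1) + 7^7. Bump = 150994944. G_6 = 150994943.
G_6 = 150994943. HB_8(150994943) = 8^(8 + 1) + 7·8^7 + 7·8^6 + 7·8^5 + 7·8^4 + 7·8^3 + 7·8^2 + 7·8 + 7. Bump = 3524450281. G_7 = 3524450280.
G_7 = 3524450280. HB_9(3524450280) = 9^(9 + 1) + 7·9^7 + 7·9^6 + 7·9^5 + 7·9^4 + 7·9^3 + 7·9^2 + 7·9 + 6. Bump = 100077777776. G_8 = 100077777775.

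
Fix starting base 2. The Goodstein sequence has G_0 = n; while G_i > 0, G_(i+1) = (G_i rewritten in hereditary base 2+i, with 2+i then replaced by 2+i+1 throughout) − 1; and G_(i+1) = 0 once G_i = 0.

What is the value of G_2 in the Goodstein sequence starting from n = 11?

1027

step 0: 11 = 2^(2 + 1) + 2 + 1; sub 3 for 2: 3^(3 + 1) + 3 + 1; = 85; G_1 = 85−1 = 84
step 1: 84 = 3^(3 + 1) + 3; sub 4 for 3: 4^(4 + 1) + 4; = 1028; G_2 = 1028−1 = 1027
step 2: 1027 = 4^(4 + 1) + 3; sub 5 for 4: 5^(5 + 1) + 3; = 15628; G_3 = 15628−1 = 15627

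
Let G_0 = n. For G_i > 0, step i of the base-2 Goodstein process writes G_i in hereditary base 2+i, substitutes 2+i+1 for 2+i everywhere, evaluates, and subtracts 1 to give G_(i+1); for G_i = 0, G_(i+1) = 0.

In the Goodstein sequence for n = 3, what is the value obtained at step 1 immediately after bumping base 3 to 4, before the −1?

i=0: 3 = 2 + 1 (b=2); 2→3: 3 + 1 = 4; 4−1 = 3
i=1: 3 = 3 (b=3); 3→4: 4 = 4; 4−1 = 3

4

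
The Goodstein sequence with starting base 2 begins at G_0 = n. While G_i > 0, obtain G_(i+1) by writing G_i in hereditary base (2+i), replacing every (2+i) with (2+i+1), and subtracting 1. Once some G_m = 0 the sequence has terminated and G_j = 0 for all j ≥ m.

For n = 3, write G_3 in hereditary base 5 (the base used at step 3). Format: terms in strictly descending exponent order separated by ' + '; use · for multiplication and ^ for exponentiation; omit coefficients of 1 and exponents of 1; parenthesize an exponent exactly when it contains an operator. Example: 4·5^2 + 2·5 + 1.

2

G_0=3  [base 2] 2 + 1  →[2↦3]→  3 + 1 = 4  −1 ⇒ G_1=3
G_1=3  [base 3] 3  →[3↦4]→  4 = 4  −1 ⇒ G_2=3
G_2=3  [base 4] 3  →[4↦5]→  3 = 3  −1 ⇒ G_3=2
G_3=2  [base 5] 2  →[5↦6]→  2 = 2  −1 ⇒ G_4=1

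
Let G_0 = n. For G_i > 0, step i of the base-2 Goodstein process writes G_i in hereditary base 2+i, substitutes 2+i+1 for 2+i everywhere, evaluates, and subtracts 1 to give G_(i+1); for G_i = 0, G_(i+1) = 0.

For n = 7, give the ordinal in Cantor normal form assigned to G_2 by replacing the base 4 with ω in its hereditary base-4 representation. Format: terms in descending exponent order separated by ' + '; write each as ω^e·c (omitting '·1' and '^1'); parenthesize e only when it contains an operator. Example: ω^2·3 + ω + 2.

G_0=7  [base 2] 2^2 + 2 + 1  →[2↦3]→  3^3 + 3 + 1 = 31  −1 ⇒ G_1=30
G_1=30  [base 3] 3^3 + 3  →[3↦4]→  4^4 + 4 = 260  −1 ⇒ G_2=259

ω^ω + 3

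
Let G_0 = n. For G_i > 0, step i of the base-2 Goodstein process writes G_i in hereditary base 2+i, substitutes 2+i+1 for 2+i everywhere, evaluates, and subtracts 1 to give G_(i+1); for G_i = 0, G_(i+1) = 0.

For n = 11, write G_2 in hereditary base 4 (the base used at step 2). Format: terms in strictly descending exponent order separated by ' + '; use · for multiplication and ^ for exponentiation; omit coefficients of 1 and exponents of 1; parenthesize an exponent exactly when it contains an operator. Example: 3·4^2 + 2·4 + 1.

step 0: 11 = 2^(2 + 1) + 2 + 1; sub 3 for 2: 3^(3 + 1) + 3 + 1; = 85; G_1 = 85−1 = 84
step 1: 84 = 3^(3 + 1) + 3; sub 4 for 3: 4^(4 + 1) + 4; = 1028; G_2 = 1028−1 = 1027
step 2: 1027 = 4^(4 + 1) + 3; sub 5 for 4: 5^(5 + 1) + 3; = 15628; G_3 = 15628−1 = 15627

4^(4 + 1) + 3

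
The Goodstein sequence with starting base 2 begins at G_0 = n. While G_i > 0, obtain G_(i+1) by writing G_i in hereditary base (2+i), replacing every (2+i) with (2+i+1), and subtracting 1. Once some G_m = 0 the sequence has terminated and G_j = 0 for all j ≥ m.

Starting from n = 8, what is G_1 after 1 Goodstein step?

G_0=8  [base 2] 2^(2 + 1)  →[2↦3]→  3^(3 + 1) = 81  −1 ⇒ G_1=80
G_1=80  [base 3] 2·3^3 + 2·3^2 + 2·3 + 2  →[3↦4]→  2·4^4 + 2·4^2 + 2·4 + 2 = 554  −1 ⇒ G_2=553

80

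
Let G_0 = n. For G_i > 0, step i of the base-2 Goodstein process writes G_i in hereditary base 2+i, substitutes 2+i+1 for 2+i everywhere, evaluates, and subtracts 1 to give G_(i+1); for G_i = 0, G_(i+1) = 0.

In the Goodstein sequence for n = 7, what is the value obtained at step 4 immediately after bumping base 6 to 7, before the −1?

(0) 7|_2 = 2^2 + 2 + 1 ↦ 3^3 + 3 + 1|_3 = 31 ⇒ 30
(1) 30|_3 = 3^3 + 3 ↦ 4^4 + 4|_4 = 260 ⇒ 259
(2) 259|_4 = 4^4 + 3 ↦ 5^5 + 3|_5 = 3128 ⇒ 3127
(3) 3127|_5 = 5^5 + 2 ↦ 6^6 + 2|_6 = 46658 ⇒ 46657
(4) 46657|_6 = 6^6 + 1 ↦ 7^7 + 1|_7 = 823544 ⇒ 823543

823544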